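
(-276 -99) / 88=-375 / 88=-4.26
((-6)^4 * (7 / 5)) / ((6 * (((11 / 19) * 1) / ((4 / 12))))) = 9576 / 55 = 174.11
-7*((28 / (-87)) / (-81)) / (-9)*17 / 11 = 3332 / 697653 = 0.00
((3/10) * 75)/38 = 45/76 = 0.59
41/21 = 1.95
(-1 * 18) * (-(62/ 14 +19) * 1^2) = 2952/ 7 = 421.71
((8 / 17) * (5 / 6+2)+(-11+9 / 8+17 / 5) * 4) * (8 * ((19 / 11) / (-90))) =2546 / 675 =3.77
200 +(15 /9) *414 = 890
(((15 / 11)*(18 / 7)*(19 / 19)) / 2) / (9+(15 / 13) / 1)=585 / 3388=0.17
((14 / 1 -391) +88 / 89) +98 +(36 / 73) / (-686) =-278.01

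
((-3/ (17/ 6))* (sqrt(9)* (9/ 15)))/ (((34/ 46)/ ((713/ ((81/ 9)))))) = -295182/ 1445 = -204.28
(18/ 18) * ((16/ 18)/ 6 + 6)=166/ 27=6.15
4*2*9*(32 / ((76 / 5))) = 2880 / 19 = 151.58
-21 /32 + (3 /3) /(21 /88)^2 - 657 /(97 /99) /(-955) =23015688161 /1307265120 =17.61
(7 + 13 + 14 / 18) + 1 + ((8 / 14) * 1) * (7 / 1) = 232 / 9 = 25.78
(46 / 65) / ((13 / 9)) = 414 / 845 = 0.49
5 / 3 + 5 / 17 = 100 / 51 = 1.96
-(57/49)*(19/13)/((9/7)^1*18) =-361/4914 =-0.07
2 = 2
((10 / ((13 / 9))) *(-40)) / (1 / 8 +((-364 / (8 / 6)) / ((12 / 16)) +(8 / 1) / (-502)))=7228800 / 9499009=0.76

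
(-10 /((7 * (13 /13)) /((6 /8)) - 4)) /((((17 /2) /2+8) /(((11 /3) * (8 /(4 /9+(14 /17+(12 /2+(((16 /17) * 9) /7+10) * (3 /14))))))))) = -33660 /72497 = -0.46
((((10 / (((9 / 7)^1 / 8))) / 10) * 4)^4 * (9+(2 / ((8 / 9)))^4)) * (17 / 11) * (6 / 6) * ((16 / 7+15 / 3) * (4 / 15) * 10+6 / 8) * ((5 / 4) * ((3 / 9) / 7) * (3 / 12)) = 148347304000 / 24057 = 6166492.25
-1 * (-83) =83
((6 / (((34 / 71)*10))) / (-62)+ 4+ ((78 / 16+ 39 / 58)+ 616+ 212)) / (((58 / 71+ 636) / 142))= 2580977537371 / 13820111240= 186.76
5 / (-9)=-0.56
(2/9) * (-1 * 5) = -10/9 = -1.11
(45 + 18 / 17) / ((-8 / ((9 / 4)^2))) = -63423 / 2176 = -29.15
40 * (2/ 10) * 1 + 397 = 405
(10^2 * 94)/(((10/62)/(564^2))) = 18538634880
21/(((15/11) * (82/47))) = 3619/410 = 8.83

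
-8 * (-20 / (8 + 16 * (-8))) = -1.33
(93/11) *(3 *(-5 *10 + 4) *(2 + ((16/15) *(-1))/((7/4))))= -624588/385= -1622.31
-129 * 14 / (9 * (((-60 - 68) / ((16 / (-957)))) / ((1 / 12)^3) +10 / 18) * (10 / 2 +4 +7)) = -903 / 952528936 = -0.00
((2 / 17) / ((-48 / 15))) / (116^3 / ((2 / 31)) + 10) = -5 / 3290370128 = -0.00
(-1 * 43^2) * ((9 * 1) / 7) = -16641 / 7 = -2377.29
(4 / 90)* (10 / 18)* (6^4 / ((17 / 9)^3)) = 23328 / 4913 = 4.75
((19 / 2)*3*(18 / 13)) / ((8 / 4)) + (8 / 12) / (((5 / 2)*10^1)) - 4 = 30727 / 1950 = 15.76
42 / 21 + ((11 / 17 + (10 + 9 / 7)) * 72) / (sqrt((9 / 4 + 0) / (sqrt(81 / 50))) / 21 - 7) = -7667414981698 / 63505047391 - 26511649920 * 2^(1 / 4) * sqrt(5) / 63505047391 - 450878400 * sqrt(2) / 63505047391 - 1533600 * 2^(3 / 4) * sqrt(5) / 63505047391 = -121.86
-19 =-19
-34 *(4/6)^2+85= 629/9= 69.89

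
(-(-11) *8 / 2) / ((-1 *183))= -44 / 183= -0.24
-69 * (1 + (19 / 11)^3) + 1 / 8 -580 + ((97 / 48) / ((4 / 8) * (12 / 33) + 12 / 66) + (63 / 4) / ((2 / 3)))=-249231743 / 255552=-975.27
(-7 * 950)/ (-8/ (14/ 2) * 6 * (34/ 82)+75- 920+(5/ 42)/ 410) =22902600/ 2919971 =7.84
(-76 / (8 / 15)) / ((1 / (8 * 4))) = -4560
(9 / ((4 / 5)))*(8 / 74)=45 / 37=1.22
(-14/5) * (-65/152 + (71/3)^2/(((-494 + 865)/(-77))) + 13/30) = 325.48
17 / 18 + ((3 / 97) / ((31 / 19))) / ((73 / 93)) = 123455 / 127458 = 0.97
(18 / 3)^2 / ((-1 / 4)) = -144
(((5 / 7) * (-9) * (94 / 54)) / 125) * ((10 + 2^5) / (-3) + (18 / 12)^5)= 1927 / 3360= 0.57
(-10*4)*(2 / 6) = -40 / 3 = -13.33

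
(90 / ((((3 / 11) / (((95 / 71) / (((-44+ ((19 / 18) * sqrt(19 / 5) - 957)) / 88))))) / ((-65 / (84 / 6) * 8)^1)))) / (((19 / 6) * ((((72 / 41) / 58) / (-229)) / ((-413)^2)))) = -67695095652540436080000 / 115249668031 - 14276909950030728000 * sqrt(95) / 115249668031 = -588585207373.06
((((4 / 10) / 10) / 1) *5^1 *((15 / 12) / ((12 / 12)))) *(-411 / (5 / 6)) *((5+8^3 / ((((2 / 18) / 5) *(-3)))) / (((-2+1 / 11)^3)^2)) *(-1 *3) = -372550420495 / 6353046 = -58641.23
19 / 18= 1.06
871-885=-14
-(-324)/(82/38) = 6156/41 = 150.15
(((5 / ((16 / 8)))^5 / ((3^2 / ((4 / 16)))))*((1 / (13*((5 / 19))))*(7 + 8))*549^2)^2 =35583946583291015625 / 2768896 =12851312069247.46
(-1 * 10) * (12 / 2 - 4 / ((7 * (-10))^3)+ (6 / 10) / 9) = -1560653 / 25725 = -60.67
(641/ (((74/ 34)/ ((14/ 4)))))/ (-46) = -76279/ 3404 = -22.41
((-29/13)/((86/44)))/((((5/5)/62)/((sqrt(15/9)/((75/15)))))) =-39556*sqrt(15)/8385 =-18.27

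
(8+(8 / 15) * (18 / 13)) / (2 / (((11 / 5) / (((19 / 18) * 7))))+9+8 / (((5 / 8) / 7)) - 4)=7029 / 81497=0.09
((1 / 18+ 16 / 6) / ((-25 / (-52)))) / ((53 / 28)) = 35672 / 11925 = 2.99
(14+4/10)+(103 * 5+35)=2822/5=564.40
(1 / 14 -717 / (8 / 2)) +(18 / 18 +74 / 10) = -23909 / 140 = -170.78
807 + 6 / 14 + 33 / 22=11325 / 14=808.93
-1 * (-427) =427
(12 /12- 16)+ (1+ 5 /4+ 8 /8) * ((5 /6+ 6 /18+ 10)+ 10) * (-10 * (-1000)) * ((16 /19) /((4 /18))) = 49529715 /19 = 2606827.11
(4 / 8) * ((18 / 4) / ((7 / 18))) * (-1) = -81 / 14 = -5.79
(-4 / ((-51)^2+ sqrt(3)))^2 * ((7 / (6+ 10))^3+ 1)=2502561713 / 976381951556352 - 1282871 * sqrt(3) / 650921301037568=0.00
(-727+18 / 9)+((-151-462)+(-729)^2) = 530103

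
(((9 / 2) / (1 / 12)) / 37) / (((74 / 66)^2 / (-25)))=-1470150 / 50653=-29.02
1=1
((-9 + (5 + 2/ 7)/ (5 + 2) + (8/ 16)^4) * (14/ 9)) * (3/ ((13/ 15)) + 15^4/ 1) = -234564475/ 364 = -644407.90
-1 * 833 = -833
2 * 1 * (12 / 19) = 24 / 19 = 1.26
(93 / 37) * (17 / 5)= 1581 / 185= 8.55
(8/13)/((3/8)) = 64/39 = 1.64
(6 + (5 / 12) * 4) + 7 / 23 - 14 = -416 / 69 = -6.03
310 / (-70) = -31 / 7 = -4.43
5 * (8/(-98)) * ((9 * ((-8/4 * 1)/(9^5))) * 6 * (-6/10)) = -0.00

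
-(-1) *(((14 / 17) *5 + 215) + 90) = 5255 / 17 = 309.12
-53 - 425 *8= -3453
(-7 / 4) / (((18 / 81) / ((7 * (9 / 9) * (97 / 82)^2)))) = -4149369 / 53792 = -77.14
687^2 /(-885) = -157323 /295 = -533.30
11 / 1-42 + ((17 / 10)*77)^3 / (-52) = -2244558629 / 52000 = -43164.59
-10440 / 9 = -1160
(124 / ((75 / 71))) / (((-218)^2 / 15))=2201 / 59405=0.04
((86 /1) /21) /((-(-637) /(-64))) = -5504 /13377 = -0.41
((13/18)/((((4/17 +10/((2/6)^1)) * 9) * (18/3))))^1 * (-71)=-15691/499608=-0.03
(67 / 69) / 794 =67 / 54786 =0.00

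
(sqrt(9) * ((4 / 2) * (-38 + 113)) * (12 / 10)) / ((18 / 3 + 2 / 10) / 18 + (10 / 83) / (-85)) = 68574600 / 43561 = 1574.22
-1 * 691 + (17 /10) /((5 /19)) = -684.54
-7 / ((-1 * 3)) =7 / 3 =2.33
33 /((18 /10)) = 55 /3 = 18.33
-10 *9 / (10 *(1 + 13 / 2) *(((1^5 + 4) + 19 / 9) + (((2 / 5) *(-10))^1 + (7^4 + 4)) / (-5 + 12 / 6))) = 54 / 35695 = 0.00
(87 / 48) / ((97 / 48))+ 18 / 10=1308 / 485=2.70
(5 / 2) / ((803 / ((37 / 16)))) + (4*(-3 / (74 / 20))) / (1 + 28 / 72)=-11066447 / 4753760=-2.33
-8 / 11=-0.73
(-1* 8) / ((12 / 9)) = -6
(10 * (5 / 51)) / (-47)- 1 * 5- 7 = -12.02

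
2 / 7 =0.29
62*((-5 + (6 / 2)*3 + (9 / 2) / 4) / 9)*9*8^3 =162688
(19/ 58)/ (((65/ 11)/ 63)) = 13167/ 3770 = 3.49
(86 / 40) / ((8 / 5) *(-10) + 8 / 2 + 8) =-43 / 80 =-0.54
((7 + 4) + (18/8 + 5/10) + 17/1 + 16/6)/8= 401/96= 4.18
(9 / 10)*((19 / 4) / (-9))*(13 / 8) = -0.77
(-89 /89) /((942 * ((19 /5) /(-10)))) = 25 /8949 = 0.00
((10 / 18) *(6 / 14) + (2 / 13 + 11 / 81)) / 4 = 1945 / 14742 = 0.13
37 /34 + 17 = 615 /34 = 18.09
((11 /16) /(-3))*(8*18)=-33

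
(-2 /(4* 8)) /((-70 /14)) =1 /80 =0.01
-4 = -4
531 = 531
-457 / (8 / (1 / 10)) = -457 / 80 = -5.71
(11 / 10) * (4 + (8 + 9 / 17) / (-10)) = 3.46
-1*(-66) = 66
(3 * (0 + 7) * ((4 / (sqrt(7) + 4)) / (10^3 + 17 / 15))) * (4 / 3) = 2240 / 45051-560 * sqrt(7) / 45051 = 0.02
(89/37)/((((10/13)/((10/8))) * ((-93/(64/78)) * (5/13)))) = -4628/51615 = -0.09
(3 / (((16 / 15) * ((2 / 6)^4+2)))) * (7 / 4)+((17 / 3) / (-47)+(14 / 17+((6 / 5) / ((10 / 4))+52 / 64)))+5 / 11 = 33666359953 / 6876513600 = 4.90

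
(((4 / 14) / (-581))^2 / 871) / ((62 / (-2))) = -4 / 446609743489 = -0.00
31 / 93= 1 / 3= 0.33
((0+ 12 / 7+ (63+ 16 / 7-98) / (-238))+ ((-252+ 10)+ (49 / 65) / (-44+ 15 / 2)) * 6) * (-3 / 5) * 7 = 34393944369 / 5646550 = 6091.14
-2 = -2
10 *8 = 80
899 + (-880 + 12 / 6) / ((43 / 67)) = -20169 / 43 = -469.05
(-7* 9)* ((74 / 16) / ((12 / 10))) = -3885 / 16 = -242.81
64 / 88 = 8 / 11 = 0.73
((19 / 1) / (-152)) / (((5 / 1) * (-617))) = 1 / 24680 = 0.00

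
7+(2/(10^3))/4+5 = 24001/2000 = 12.00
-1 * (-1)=1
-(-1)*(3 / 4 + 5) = 23 / 4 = 5.75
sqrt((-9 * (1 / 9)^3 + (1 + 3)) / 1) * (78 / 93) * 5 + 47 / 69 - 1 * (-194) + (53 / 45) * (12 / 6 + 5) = 130 * sqrt(323) / 279 + 210028 / 1035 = 211.30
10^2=100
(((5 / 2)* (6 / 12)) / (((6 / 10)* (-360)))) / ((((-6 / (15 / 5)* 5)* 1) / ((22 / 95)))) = 11 / 82080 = 0.00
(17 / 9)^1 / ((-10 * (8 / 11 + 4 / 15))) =-187 / 984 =-0.19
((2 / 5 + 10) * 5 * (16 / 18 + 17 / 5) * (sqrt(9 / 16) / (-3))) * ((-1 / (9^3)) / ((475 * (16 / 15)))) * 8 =2509 / 2077650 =0.00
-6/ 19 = -0.32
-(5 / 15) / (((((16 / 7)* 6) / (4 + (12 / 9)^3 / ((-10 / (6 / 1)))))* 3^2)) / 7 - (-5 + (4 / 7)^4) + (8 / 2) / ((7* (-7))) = 336815851 / 70013160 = 4.81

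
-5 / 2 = -2.50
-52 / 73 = -0.71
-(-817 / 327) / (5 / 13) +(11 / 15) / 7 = 25182 / 3815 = 6.60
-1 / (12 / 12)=-1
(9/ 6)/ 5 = 3/ 10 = 0.30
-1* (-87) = 87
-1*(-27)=27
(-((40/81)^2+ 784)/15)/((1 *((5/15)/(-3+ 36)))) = -56599664/10935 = -5176.01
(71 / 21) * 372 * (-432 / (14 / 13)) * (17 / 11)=-420267744 / 539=-779717.52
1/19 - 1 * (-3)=58/19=3.05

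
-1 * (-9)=9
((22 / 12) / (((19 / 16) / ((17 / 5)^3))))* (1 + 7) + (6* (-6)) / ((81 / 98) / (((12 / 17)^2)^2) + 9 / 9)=477.12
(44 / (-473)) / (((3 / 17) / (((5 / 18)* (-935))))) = 158950 / 1161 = 136.91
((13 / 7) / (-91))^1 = -1 / 49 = -0.02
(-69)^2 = 4761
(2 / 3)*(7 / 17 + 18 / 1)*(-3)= -626 / 17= -36.82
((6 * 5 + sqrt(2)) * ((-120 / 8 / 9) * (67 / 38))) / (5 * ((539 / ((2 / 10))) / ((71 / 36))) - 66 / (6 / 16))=-118925 / 8979476 - 23785 * sqrt(2) / 53876856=-0.01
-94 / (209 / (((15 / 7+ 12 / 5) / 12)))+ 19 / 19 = 12139 / 14630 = 0.83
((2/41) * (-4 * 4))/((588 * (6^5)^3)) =-1/354225612754944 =-0.00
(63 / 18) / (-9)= -0.39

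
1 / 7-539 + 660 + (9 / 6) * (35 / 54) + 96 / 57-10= 544871 / 4788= 113.80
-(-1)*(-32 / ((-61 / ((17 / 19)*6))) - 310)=-356026 / 1159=-307.18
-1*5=-5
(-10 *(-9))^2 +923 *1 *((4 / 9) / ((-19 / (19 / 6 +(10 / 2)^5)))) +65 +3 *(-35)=-30512794 / 513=-59479.13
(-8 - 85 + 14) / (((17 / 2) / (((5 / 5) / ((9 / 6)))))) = -6.20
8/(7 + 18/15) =40/41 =0.98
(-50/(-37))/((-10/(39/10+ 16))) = -2.69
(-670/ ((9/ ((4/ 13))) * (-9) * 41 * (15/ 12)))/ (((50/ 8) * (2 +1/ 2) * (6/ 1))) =8576/ 16189875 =0.00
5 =5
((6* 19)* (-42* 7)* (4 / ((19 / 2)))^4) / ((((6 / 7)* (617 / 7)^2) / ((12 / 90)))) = -0.02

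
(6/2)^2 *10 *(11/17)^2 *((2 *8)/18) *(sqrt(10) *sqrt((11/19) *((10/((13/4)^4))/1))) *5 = 7744000 *sqrt(209)/927979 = 120.64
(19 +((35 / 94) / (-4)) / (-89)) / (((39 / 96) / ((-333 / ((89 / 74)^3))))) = -343205898051168 / 38335509251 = -8952.69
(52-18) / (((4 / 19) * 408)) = 19 / 48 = 0.40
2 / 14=1 / 7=0.14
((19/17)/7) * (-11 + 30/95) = -29/17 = -1.71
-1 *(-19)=19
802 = 802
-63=-63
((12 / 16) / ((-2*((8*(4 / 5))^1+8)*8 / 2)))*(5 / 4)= -25 / 3072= -0.01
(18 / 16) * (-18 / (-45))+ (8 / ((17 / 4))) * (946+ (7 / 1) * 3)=619033 / 340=1820.69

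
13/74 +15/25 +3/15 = 361/370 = 0.98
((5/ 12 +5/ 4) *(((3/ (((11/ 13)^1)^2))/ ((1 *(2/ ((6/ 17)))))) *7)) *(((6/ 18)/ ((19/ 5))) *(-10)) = -295750/ 39083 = -7.57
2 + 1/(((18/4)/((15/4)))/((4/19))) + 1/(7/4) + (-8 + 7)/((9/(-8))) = 3.64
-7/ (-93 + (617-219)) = -7/ 305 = -0.02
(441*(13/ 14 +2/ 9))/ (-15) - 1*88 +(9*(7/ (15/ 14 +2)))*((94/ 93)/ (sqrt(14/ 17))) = -731/ 6 +1974*sqrt(238)/ 1333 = -98.99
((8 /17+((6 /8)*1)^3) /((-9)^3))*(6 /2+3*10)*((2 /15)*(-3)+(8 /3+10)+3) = -2445949 /3965760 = -0.62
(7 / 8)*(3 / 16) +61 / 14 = 4051 / 896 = 4.52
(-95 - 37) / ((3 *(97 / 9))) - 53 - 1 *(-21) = -3500 / 97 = -36.08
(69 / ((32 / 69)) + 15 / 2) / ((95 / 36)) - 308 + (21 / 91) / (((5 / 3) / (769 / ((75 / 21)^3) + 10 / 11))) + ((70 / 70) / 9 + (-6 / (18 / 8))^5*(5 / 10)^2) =-279.92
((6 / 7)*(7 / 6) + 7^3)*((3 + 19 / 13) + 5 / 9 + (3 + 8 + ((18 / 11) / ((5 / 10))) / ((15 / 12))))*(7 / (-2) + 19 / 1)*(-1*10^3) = -99363290.75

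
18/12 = 3/2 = 1.50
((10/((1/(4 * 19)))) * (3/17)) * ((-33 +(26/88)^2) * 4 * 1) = -36319830/2057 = -17656.70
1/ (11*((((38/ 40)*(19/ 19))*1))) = 20/ 209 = 0.10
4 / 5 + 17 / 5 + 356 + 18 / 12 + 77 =4387 / 10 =438.70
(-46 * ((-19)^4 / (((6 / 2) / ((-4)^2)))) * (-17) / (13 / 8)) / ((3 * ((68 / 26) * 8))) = 5328680.89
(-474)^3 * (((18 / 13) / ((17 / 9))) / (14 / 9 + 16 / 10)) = -388179465480 / 15691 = -24738988.30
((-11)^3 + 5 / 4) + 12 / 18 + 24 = -15661 / 12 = -1305.08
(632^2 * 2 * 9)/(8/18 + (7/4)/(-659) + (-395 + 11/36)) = -9475934976/519625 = -18236.10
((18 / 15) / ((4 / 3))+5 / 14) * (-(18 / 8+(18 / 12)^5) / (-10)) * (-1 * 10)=-99 / 8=-12.38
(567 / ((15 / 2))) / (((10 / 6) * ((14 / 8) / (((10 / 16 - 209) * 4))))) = -540108 / 25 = -21604.32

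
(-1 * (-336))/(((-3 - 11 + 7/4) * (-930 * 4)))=8/1085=0.01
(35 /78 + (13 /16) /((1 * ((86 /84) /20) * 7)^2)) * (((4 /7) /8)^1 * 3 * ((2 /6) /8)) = 977315 /16152864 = 0.06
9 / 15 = 3 / 5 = 0.60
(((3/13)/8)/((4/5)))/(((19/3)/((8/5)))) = 9/988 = 0.01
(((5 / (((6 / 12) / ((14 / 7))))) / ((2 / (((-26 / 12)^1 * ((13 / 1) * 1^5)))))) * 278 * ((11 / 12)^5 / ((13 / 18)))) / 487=-1455095785 / 10098432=-144.09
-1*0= 0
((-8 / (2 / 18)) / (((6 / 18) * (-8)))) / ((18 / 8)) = 12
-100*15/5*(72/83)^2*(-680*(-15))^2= -161803008000000/6889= -23487154594.28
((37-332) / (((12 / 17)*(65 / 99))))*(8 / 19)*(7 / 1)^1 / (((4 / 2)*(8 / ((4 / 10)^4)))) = -463386 / 154375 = -3.00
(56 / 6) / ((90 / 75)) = 70 / 9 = 7.78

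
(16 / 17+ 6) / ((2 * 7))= 59 / 119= 0.50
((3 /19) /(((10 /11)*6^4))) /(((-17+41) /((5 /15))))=11 /5909760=0.00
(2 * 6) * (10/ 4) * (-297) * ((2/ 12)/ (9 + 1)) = -297/ 2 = -148.50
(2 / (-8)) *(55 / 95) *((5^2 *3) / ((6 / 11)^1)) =-3025 / 152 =-19.90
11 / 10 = 1.10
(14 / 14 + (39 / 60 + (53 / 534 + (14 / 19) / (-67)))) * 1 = 11816333 / 6797820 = 1.74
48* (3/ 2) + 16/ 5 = 376/ 5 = 75.20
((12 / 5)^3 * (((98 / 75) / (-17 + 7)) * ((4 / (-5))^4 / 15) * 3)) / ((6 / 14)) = -0.35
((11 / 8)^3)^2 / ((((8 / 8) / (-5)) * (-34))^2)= 44289025 / 303038464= 0.15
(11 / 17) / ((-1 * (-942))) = 11 / 16014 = 0.00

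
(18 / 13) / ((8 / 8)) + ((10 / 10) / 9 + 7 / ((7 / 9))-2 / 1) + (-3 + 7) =1462 / 117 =12.50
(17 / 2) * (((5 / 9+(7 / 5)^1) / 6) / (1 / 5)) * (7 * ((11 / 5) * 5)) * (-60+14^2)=3916528 / 27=145056.59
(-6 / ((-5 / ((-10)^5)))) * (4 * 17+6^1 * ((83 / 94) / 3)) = -393480000 / 47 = -8371914.89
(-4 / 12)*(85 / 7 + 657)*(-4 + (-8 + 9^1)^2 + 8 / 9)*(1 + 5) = 177992 / 63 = 2825.27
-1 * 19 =-19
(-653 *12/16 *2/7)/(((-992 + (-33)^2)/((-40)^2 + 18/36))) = -64647/28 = -2308.82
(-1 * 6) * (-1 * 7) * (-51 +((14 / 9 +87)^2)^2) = 2582927273.42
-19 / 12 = -1.58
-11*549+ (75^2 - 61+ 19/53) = -25156/53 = -474.64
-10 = -10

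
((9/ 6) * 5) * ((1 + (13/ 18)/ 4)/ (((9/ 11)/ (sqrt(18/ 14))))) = 4675 * sqrt(7)/ 1008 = 12.27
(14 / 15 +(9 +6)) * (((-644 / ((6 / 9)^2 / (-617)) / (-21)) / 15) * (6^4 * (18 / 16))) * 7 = -461535595.92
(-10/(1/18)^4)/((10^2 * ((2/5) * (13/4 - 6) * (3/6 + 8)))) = 209952/187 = 1122.74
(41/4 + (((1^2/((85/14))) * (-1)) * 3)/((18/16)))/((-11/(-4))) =10007/2805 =3.57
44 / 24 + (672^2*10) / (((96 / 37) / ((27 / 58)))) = 140979199 / 174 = 810225.28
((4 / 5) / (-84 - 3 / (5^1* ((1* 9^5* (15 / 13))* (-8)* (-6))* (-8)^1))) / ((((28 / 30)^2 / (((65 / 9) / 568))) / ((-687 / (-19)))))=-15820998570000 / 3147538825214287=-0.01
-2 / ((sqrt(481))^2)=-2 / 481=-0.00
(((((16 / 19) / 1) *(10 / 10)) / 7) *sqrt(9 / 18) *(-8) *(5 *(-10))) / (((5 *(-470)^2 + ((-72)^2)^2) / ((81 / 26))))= 32400 *sqrt(2) / 12093644381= 0.00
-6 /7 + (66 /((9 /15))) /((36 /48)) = 3062 /21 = 145.81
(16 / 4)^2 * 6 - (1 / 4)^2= 1535 / 16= 95.94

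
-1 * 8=-8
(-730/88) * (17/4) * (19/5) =-23579/176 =-133.97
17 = 17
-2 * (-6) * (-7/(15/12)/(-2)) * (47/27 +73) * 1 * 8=904064/45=20090.31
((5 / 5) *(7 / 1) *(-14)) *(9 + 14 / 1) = -2254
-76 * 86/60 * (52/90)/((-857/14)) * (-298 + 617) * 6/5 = 379467088/964125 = 393.59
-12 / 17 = -0.71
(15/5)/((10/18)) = 27/5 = 5.40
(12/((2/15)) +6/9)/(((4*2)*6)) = 17/9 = 1.89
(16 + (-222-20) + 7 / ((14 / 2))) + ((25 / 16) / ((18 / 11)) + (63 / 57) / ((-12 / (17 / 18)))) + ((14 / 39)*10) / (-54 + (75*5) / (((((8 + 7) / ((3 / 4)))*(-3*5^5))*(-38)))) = -1818137703793 / 8109496096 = -224.20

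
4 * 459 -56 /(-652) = 299282 /163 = 1836.09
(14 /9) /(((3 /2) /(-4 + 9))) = 140 /27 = 5.19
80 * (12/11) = 960/11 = 87.27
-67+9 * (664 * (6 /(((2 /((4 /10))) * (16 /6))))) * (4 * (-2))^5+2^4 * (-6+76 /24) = -1321797269 /15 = -88119817.93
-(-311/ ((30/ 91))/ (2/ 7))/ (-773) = -198107/ 46380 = -4.27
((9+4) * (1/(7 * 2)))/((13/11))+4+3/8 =289/56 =5.16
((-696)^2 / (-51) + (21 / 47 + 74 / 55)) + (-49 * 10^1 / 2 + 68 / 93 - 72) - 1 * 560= -42392561272 / 4086885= -10372.83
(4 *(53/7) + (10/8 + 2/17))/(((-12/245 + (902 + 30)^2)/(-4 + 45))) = 21621145/14471275024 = 0.00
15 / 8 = 1.88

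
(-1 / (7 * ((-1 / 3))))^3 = 27 / 343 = 0.08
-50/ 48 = -25/ 24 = -1.04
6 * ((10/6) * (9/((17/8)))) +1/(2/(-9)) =1287/34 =37.85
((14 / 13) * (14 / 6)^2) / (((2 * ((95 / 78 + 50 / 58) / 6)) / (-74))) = -2944312 / 4705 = -625.78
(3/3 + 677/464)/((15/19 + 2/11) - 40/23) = -5484787/1712624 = -3.20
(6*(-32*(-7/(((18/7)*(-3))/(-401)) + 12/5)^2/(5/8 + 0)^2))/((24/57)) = -23165224162688/151875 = -152528224.94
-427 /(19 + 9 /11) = -4697 /218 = -21.55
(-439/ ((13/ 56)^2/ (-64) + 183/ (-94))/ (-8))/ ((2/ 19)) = -4917586688/ 18372359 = -267.66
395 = 395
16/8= 2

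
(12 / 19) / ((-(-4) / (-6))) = -18 / 19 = -0.95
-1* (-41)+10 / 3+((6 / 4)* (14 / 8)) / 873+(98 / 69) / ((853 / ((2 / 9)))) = 44.34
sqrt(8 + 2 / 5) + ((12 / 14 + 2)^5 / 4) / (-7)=-3.90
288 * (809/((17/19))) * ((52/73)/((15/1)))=76732032/6205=12366.16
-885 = -885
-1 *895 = -895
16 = 16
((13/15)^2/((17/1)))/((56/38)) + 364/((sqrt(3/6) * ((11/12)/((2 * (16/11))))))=3211/107100 + 139776 * sqrt(2)/121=1633.69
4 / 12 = 1 / 3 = 0.33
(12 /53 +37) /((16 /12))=5919 /212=27.92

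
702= 702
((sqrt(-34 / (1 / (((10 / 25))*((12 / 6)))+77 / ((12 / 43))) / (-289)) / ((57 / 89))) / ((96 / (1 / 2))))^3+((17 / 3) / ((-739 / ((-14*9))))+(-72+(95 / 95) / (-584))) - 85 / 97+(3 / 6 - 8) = -3324407295 / 41862872+704969*sqrt(84813) / 43651518154146349056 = -79.41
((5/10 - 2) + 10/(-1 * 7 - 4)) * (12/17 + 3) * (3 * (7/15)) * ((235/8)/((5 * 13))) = -1098531/194480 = -5.65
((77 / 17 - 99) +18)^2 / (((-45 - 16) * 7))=-1690000 / 123403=-13.69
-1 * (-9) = 9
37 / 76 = 0.49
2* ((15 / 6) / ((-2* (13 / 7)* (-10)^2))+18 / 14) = 9311 / 3640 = 2.56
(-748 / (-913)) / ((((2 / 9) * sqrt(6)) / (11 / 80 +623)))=937.89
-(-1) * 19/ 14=19/ 14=1.36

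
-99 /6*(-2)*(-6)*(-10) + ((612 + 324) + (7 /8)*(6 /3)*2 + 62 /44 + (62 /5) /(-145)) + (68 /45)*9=2934.42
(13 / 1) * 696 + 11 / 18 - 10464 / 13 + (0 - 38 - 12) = 1917323 / 234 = 8193.69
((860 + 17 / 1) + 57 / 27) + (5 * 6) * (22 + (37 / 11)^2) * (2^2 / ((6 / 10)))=8213152 / 1089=7541.92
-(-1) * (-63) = -63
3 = 3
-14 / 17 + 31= 513 / 17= 30.18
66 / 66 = 1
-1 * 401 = -401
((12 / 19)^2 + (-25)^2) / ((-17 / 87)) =-19641903 / 6137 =-3200.57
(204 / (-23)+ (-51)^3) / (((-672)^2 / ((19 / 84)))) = -19324121 / 290820096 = -0.07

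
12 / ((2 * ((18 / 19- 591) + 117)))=-19 / 1498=-0.01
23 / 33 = 0.70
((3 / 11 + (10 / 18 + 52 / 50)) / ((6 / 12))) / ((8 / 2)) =2312 / 2475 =0.93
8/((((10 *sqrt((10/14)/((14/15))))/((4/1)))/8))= 896 *sqrt(6)/75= 29.26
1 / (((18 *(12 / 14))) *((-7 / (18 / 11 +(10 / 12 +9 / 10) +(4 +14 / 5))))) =-839 / 8910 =-0.09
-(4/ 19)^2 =-16/ 361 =-0.04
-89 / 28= -3.18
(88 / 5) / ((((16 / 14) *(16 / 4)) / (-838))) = -32263 / 10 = -3226.30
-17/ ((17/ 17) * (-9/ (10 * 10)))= 1700/ 9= 188.89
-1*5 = -5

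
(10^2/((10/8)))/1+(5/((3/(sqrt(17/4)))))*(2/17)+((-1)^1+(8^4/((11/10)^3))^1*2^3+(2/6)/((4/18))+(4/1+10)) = 24713.99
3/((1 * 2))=3/2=1.50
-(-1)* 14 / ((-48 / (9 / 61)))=-21 / 488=-0.04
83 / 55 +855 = 47108 / 55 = 856.51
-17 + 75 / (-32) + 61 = 1333 / 32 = 41.66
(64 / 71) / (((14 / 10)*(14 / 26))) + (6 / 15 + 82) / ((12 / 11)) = 76.73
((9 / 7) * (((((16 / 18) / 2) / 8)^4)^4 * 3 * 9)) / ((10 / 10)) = 1 / 3498258097432756224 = 0.00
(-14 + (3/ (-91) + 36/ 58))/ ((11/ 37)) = -1309615/ 29029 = -45.11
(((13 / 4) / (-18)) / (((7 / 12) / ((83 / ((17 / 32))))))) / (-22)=8632 / 3927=2.20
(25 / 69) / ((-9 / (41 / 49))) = -1025 / 30429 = -0.03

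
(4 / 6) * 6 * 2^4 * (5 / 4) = 80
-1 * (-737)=737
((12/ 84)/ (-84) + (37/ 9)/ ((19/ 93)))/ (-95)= -74931/ 353780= -0.21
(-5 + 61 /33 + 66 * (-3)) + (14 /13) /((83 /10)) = -7157782 /35607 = -201.02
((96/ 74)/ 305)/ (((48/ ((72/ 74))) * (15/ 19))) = 228/ 2087725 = 0.00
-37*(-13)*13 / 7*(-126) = -112554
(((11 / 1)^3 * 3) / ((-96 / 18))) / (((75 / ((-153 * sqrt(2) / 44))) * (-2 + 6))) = 55539 * sqrt(2) / 6400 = 12.27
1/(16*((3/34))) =17/24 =0.71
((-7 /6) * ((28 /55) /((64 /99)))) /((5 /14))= -1029 /400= -2.57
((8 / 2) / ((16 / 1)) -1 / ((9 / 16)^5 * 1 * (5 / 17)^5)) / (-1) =5955127366403 / 738112500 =8068.05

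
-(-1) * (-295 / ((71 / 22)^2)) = -142780 / 5041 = -28.32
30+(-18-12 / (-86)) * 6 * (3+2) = -505.81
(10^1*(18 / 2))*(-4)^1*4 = -1440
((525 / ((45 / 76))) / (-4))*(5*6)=-6650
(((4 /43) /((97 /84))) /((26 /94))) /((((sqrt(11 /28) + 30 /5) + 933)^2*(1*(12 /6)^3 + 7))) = 3638843027008 /165246241850694241835 -553604352*sqrt(77) /165246241850694241835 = 0.00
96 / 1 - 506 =-410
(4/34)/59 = 2/1003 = 0.00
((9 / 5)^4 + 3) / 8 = 2109 / 1250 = 1.69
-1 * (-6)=6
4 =4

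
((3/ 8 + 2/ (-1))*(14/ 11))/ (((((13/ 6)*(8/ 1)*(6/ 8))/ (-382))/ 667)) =891779/ 22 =40535.41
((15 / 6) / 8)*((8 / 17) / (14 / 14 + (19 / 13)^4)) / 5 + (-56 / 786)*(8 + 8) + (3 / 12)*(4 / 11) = -24374546377 / 23352794124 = -1.04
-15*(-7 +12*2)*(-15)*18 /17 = 4050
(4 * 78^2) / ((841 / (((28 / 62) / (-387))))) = -37856 / 1121053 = -0.03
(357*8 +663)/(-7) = -502.71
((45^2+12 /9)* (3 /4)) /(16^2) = 6079 /1024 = 5.94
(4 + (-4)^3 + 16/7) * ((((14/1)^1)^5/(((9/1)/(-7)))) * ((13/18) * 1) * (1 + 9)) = 14123258240/81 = 174361212.84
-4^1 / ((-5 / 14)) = 56 / 5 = 11.20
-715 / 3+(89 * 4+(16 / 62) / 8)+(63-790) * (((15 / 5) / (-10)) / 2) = 421753 / 1860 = 226.75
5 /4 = 1.25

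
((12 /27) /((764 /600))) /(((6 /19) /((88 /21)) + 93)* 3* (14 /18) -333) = -167200 /55483017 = -0.00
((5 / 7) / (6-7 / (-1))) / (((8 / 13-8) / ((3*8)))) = -5 / 28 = -0.18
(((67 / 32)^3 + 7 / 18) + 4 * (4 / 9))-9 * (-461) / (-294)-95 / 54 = -196223543 / 43352064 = -4.53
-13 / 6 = -2.17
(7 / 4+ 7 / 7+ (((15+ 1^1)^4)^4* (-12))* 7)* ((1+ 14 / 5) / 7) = -23552802833312355503267 / 28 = -841171529761155553688.11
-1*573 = -573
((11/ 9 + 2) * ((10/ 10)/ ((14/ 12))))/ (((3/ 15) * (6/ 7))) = 145/ 9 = 16.11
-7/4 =-1.75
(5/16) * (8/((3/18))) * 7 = 105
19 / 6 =3.17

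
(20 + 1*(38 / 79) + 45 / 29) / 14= 1.57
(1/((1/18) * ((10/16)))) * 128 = 18432/5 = 3686.40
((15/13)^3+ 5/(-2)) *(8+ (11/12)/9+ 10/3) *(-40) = 2011625/4563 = 440.86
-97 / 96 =-1.01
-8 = -8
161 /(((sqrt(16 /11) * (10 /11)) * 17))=8.64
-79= -79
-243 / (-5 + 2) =81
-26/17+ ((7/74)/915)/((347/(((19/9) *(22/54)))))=-148443722789/97059373470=-1.53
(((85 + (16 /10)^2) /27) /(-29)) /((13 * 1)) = -2189 /254475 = -0.01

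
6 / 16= 3 / 8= 0.38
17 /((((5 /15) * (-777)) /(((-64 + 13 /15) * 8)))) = 33.15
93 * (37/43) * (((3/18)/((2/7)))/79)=0.59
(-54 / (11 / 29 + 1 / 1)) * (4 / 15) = -261 / 25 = -10.44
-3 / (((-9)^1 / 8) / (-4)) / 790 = -16 / 1185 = -0.01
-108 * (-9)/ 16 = 243/ 4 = 60.75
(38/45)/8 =19/180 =0.11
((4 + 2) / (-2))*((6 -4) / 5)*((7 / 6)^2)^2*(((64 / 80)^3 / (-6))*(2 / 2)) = 9604 / 50625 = 0.19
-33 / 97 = -0.34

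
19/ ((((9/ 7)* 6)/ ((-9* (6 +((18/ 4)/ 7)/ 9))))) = -1615/ 12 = -134.58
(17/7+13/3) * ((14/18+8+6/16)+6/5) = 264617/3780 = 70.00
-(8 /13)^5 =-32768 /371293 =-0.09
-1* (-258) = 258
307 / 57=5.39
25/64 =0.39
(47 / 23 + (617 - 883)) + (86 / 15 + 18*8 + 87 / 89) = -3477208 / 30705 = -113.25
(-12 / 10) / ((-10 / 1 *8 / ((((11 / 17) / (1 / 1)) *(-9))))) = -297 / 3400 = -0.09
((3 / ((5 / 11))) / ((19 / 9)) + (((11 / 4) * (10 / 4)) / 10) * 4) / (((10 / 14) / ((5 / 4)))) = 15631 / 1520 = 10.28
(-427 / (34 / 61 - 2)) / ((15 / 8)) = 26047 / 165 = 157.86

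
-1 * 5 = -5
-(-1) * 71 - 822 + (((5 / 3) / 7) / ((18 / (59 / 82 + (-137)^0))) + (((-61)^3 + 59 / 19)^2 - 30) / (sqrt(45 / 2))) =10861150652.24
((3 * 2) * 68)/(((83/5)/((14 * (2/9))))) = 19040/249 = 76.47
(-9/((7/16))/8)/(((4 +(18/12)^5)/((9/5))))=-5184/12985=-0.40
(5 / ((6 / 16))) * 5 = 200 / 3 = 66.67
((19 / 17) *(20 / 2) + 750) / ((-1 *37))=-12940 / 629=-20.57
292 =292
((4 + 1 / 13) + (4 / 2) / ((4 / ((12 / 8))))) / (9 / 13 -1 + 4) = 251 / 192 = 1.31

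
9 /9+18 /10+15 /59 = 901 /295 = 3.05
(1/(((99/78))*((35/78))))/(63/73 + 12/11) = 0.90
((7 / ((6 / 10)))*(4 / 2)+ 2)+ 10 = 35.33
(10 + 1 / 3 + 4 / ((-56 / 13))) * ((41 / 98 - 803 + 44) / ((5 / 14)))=-5872939 / 294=-19975.98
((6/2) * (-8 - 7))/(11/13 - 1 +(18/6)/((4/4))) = -585/37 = -15.81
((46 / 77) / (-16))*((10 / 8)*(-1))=115 / 2464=0.05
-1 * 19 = -19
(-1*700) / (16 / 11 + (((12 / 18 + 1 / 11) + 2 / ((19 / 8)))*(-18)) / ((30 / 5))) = 146300 / 699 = 209.30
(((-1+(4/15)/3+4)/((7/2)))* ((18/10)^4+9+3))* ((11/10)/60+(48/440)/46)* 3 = 1.23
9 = 9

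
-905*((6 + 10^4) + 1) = -9056335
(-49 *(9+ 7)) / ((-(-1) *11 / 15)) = -11760 / 11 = -1069.09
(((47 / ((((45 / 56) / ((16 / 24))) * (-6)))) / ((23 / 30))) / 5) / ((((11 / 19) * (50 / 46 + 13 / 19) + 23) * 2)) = -950152 / 26930205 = -0.04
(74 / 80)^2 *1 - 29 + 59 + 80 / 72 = 31.97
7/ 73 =0.10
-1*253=-253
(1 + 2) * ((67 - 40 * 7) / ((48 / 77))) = -16401 / 16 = -1025.06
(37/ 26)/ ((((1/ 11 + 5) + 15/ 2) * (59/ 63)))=25641/ 212459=0.12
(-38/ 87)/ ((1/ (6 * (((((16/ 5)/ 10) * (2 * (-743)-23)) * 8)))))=7339776/ 725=10123.83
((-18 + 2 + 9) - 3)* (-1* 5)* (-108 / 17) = -5400 / 17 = -317.65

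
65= 65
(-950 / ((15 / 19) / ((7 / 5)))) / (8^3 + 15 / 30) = -3.29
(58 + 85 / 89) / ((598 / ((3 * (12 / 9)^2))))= 13992 / 26611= 0.53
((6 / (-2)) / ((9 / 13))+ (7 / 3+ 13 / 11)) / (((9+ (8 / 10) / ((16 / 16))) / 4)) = -180 / 539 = -0.33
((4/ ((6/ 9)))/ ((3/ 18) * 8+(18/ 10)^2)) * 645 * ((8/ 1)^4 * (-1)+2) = -1188283500/ 343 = -3464383.38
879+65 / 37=32588 / 37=880.76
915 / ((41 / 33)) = 30195 / 41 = 736.46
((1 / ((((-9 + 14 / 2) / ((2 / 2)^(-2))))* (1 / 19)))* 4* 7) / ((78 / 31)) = -4123 / 39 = -105.72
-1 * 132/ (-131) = 132/ 131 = 1.01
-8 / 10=-4 / 5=-0.80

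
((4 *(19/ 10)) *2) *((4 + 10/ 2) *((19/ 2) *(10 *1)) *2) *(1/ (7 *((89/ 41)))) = 1065672/ 623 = 1710.55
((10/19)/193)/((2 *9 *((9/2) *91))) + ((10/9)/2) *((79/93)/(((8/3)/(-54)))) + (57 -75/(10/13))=-167771838359/3351652668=-50.06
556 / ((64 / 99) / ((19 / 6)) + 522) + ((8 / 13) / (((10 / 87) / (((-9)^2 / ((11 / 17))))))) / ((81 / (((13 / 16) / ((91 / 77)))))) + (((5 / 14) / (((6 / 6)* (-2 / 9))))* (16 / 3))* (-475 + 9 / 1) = 1192125622503 / 297954020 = 4001.04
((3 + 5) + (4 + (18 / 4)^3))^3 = 561515625 / 512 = 1096710.21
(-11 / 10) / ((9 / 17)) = -187 / 90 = -2.08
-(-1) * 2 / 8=1 / 4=0.25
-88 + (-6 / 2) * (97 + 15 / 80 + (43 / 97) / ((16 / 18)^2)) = -2366773 / 6208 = -381.25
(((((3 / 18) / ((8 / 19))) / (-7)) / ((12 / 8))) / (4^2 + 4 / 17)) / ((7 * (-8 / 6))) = 323 / 1298304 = 0.00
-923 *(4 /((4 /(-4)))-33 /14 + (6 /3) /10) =5683.04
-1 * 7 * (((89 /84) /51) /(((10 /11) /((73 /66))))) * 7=-45479 /36720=-1.24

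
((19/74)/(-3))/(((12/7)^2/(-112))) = 6517/1998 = 3.26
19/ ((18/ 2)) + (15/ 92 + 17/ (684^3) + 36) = 281709665815/ 7360310592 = 38.27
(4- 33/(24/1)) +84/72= 91/24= 3.79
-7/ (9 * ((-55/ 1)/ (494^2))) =1708252/ 495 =3451.01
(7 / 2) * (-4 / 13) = -14 / 13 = -1.08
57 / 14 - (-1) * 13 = 239 / 14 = 17.07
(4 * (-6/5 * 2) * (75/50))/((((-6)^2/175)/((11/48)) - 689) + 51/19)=65835/3133646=0.02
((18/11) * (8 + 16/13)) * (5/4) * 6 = 16200/143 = 113.29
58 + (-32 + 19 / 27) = 721 / 27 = 26.70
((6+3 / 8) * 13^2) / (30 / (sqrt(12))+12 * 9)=77571 / 7726 - 14365 * sqrt(3) / 30904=9.24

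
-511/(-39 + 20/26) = 949/71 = 13.37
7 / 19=0.37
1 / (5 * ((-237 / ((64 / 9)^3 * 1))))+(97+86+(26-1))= 179421776 / 863865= 207.70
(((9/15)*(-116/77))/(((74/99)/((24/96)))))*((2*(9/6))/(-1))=2349/2590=0.91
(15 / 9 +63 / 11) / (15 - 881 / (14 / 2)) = -427 / 6402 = -0.07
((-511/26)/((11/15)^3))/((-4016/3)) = 5173875/138977696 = 0.04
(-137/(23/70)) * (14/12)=-33565/69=-486.45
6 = 6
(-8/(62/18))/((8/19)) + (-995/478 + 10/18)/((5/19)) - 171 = -182.32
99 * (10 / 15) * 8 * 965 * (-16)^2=130437120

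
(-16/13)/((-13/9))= 144/169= 0.85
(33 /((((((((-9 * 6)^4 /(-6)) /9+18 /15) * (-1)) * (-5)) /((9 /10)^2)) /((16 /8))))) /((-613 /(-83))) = -6723 /731247700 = -0.00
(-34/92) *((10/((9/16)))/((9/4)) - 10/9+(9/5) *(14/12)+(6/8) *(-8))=-39797/37260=-1.07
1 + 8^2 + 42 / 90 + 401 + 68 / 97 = 679729 / 1455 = 467.17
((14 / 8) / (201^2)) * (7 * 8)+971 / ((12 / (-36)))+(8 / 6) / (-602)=-35424119449 / 12160701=-2913.00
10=10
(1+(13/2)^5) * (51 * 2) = 18937575/16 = 1183598.44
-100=-100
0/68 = 0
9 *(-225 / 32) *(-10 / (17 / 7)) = 70875 / 272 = 260.57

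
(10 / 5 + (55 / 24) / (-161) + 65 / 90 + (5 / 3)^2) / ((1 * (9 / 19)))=402743 / 34776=11.58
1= 1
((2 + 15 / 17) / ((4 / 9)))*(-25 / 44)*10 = -55125 / 1496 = -36.85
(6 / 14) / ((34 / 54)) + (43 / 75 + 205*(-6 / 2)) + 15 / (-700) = -21911497 / 35700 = -613.77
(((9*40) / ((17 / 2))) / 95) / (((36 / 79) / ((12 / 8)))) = 1.47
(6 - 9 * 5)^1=-39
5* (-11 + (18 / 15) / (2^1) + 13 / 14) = -663 / 14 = -47.36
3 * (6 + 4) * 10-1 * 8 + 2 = 294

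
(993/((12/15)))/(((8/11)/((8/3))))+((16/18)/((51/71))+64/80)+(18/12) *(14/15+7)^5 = 889733704991/17212500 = 51691.14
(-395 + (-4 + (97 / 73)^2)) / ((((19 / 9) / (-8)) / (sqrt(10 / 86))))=152414064*sqrt(215) / 4353793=513.31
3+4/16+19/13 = 245/52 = 4.71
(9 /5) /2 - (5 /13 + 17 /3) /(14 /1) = 1277 /2730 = 0.47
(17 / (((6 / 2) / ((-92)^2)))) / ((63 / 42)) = 287776 / 9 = 31975.11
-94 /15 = -6.27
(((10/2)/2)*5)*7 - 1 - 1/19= 3285/38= 86.45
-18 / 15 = -6 / 5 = -1.20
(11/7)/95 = 11/665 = 0.02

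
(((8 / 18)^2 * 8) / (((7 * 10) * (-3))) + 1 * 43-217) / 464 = -739967 / 1973160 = -0.38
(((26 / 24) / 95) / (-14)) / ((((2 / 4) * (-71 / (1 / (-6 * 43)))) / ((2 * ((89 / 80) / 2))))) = -1157 / 11694211200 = -0.00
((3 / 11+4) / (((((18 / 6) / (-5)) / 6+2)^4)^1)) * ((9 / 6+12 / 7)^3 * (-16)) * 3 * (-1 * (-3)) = -770917500000 / 491701133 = -1567.86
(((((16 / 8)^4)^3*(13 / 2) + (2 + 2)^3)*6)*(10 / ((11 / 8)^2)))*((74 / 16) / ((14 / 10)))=2369894400 / 847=2797986.30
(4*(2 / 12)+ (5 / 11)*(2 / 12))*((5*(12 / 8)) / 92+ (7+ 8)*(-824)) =-37145675 / 4048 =-9176.30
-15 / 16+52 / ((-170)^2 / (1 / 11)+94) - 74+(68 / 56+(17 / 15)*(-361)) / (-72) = -3469412348 / 50084055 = -69.27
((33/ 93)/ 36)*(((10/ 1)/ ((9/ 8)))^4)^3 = 188978561024000000000000/ 78797840678199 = 2398270807.90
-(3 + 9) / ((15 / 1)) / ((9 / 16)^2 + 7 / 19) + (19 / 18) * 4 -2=157996 / 149895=1.05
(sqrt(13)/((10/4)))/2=sqrt(13)/5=0.72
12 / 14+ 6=48 / 7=6.86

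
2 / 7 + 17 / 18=155 / 126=1.23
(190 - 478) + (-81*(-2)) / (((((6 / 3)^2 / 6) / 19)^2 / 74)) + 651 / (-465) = 48684818 / 5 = 9736963.60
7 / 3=2.33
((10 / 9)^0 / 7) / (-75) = -1 / 525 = -0.00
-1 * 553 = -553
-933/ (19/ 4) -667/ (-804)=-195.59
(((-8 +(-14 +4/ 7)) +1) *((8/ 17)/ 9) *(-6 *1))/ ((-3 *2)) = -1144/ 1071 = -1.07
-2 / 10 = -1 / 5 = -0.20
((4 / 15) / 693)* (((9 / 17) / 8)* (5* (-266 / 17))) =-0.00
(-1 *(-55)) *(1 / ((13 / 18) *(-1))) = -990 / 13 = -76.15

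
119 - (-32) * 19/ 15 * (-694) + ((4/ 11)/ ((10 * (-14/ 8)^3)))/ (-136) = -28011.13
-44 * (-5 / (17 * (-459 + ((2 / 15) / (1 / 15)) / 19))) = -4180 / 148223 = -0.03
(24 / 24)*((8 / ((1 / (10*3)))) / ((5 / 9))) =432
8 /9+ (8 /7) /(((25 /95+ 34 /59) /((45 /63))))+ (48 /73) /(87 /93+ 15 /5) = 3748385560 /1847910393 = 2.03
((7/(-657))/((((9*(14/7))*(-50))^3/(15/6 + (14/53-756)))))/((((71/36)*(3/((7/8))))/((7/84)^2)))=-3912307/346041626688000000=-0.00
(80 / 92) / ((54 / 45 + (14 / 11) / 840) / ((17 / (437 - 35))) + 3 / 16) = 299200 / 9840619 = 0.03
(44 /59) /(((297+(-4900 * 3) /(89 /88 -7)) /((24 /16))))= 1054 /2592637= 0.00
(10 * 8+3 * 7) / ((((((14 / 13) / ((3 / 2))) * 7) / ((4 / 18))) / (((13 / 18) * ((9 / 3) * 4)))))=17069 / 441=38.71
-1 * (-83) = 83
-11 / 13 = -0.85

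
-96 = -96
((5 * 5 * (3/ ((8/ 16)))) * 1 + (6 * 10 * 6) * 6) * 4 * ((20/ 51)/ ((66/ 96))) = 89600/ 17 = 5270.59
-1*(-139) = 139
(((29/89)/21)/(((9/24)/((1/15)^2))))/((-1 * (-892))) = 58/281331225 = 0.00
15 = 15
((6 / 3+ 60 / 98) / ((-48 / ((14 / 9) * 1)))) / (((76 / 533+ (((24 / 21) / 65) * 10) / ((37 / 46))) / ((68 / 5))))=-5364112 / 1682775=-3.19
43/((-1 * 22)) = -43/22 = -1.95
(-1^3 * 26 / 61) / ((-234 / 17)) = 0.03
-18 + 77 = 59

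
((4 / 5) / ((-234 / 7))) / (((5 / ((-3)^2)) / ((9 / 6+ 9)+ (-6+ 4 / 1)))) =-119 / 325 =-0.37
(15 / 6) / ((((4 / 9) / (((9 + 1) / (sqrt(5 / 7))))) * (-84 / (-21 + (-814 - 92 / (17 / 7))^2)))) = -3145833825 * sqrt(35) / 32368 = -574981.58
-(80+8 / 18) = -724 / 9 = -80.44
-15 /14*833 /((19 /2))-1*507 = -11418 /19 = -600.95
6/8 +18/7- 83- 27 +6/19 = -56585/532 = -106.36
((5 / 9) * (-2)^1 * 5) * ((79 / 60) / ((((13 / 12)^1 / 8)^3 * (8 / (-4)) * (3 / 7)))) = 22650880 / 6591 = 3436.64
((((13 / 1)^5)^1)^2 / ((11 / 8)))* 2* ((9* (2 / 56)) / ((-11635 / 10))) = -763523954856 / 13783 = -55396064.34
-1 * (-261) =261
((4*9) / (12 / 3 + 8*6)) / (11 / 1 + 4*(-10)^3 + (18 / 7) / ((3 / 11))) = -63 / 362141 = -0.00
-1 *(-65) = 65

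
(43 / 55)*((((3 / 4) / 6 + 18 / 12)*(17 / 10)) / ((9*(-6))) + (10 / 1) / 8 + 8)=1708777 / 237600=7.19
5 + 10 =15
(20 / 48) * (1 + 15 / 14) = 145 / 168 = 0.86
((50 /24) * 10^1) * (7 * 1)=875 /6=145.83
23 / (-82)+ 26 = 2109 / 82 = 25.72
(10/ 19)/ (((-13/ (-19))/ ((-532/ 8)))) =-665/ 13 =-51.15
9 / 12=0.75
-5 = -5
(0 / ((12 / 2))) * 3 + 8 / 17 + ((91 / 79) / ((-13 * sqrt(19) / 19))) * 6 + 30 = 518 / 17 - 42 * sqrt(19) / 79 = 28.15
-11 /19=-0.58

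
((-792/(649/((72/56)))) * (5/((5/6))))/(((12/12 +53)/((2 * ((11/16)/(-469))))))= 99/193697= 0.00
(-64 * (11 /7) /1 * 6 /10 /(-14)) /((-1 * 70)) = -528 /8575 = -0.06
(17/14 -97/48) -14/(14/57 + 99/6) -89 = -58140331/641424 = -90.64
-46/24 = -23/12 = -1.92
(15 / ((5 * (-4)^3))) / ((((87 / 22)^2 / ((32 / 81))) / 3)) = -242 / 68121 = -0.00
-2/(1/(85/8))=-85/4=-21.25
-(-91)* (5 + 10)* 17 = 23205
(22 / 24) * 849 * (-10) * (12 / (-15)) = 6226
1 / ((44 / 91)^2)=8281 / 1936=4.28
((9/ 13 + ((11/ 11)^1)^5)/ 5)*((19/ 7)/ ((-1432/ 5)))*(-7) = 209/ 9308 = 0.02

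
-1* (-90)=90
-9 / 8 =-1.12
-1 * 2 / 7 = -2 / 7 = -0.29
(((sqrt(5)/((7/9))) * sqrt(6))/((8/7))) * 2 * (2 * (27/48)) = 13.86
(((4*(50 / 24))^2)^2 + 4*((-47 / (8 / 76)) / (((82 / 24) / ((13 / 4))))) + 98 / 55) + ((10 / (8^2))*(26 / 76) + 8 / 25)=3471342415483 / 1110542400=3125.81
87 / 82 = 1.06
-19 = -19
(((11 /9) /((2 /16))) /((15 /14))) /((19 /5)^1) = 1232 /513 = 2.40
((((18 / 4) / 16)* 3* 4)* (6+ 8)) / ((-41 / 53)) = -10017 / 164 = -61.08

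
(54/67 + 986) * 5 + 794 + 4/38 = 5728.14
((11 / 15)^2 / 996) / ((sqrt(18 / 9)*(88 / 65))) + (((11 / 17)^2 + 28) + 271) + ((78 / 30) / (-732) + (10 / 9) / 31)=143*sqrt(2) / 717120 + 29456938559 / 98369820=299.45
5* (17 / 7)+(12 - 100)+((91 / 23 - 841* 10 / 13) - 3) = -1510777 / 2093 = -721.82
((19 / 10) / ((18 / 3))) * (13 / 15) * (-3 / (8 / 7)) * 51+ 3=-26993 / 800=-33.74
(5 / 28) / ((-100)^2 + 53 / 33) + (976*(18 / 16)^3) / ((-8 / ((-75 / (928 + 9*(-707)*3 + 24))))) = -1100757153315 / 1532459842816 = -0.72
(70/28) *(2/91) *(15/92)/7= 75/58604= 0.00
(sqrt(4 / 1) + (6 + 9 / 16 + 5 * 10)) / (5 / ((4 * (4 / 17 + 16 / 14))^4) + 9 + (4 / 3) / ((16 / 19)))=5.53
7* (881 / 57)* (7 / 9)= 43169 / 513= 84.15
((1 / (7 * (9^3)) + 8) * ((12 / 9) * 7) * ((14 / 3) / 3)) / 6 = 1143100 / 59049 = 19.36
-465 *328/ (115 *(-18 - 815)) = 30504/ 19159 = 1.59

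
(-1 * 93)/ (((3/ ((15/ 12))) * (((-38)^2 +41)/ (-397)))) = 12307/ 1188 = 10.36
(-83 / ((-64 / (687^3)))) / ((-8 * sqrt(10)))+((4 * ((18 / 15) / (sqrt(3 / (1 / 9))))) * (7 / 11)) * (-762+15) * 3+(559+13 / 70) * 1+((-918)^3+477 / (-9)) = -790243254.29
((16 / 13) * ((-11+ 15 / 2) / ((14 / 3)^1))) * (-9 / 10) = 54 / 65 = 0.83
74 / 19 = 3.89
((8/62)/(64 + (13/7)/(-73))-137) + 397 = 263491504/1013421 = 260.00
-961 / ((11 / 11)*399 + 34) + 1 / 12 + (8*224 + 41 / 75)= 77524779 / 43300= 1790.41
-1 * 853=-853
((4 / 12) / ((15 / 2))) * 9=2 / 5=0.40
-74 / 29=-2.55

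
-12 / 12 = -1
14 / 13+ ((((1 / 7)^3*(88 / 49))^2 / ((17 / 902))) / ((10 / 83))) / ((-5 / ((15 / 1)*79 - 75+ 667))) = -5015816760802 / 1560675750725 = -3.21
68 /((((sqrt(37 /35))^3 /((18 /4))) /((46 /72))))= 13685 * sqrt(1295) /2738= 179.86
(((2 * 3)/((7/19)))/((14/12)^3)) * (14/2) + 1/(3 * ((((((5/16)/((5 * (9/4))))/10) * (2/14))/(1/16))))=85263/686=124.29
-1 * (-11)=11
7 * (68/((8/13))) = 1547/2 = 773.50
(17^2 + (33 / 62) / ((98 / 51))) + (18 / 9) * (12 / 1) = 1903471 / 6076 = 313.28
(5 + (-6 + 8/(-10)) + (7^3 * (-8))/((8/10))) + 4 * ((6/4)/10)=-17156/5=-3431.20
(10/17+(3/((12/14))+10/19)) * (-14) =-20867/323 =-64.60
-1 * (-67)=67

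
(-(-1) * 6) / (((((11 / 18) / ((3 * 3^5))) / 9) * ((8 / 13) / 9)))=20726199 / 22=942099.95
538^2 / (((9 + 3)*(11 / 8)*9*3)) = 578888 / 891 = 649.71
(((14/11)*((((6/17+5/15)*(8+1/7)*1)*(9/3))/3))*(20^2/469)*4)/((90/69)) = 699200/37587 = 18.60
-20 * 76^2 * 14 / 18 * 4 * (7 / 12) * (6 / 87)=-11320960 / 783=-14458.44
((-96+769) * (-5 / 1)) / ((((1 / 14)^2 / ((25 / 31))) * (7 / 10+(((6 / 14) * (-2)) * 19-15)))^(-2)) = -2964638788393 / 23529800000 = -126.00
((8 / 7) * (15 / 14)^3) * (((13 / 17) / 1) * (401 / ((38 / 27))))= 475034625 / 1551046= 306.27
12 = 12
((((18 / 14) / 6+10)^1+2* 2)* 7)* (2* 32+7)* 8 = 56516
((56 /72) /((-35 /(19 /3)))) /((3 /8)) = -152 /405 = -0.38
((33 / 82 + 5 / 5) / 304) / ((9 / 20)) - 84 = -4710817 / 56088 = -83.99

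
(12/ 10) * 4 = 24/ 5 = 4.80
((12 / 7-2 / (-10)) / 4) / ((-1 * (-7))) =67 / 980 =0.07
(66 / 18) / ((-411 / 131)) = -1441 / 1233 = -1.17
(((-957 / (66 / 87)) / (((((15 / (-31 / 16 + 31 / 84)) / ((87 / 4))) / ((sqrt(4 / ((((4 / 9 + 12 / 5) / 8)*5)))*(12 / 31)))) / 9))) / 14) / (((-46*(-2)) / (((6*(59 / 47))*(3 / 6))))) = 5944306581 / 135600640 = 43.84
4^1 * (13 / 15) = 52 / 15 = 3.47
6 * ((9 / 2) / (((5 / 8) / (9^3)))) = 157464 / 5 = 31492.80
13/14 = 0.93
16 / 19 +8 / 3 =200 / 57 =3.51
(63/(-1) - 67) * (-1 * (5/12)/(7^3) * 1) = 325/2058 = 0.16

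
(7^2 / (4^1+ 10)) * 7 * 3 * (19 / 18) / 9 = 931 / 108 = 8.62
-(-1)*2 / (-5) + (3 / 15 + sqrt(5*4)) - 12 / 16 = -19 / 20 + 2*sqrt(5) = 3.52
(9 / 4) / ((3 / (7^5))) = 50421 / 4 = 12605.25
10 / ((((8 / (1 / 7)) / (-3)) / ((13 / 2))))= -3.48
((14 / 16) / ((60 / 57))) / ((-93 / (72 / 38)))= -21 / 1240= -0.02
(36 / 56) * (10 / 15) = 3 / 7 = 0.43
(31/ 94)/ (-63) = -31/ 5922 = -0.01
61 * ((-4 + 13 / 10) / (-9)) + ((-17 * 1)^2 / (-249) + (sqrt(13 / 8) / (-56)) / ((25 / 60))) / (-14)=3 * sqrt(26) / 3920 + 160207 / 8715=18.39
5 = 5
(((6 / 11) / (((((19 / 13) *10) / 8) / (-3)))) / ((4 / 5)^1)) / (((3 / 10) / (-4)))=14.93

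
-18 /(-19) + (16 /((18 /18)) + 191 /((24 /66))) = 41207 /76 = 542.20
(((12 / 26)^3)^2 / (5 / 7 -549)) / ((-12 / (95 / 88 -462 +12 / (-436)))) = -7520823513 / 11105913118729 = -0.00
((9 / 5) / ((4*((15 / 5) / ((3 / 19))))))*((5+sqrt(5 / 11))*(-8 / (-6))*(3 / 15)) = 3*sqrt(55) / 5225+3 / 95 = 0.04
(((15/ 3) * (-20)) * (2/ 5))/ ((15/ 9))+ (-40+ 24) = -40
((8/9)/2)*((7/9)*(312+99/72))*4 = 35098/81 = 433.31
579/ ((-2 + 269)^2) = 193/ 23763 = 0.01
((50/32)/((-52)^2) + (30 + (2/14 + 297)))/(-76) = -99074735/23016448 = -4.30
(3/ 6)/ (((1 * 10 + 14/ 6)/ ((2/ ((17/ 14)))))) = 42/ 629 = 0.07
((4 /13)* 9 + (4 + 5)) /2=153 /26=5.88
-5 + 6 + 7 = 8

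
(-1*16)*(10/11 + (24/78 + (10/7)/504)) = -1230604/63063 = -19.51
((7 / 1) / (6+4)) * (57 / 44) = 399 / 440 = 0.91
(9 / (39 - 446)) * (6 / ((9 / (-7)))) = 0.10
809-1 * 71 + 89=827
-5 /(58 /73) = -365 /58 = -6.29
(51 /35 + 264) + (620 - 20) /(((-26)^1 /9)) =26283 /455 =57.76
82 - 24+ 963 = 1021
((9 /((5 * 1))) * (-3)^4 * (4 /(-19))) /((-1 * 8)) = 729 /190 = 3.84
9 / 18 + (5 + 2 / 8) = 5.75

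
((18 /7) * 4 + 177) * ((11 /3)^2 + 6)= 10925 /3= 3641.67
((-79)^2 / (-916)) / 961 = -6241 / 880276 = -0.01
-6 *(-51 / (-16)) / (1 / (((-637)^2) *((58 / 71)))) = -1800397053 / 284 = -6339426.24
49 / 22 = 2.23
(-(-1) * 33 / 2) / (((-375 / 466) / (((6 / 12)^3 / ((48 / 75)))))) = -2563 / 640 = -4.00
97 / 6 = 16.17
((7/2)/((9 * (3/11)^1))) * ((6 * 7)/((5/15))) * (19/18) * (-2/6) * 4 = -20482/81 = -252.86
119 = 119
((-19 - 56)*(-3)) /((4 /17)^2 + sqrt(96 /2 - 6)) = 34.42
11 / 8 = 1.38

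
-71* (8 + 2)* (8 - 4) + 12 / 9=-8516 / 3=-2838.67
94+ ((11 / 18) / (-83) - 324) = -343631 / 1494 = -230.01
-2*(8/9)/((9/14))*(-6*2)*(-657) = -65408/3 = -21802.67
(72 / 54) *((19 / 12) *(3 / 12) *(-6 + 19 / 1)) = 247 / 36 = 6.86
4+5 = 9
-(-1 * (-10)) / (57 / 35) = -350 / 57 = -6.14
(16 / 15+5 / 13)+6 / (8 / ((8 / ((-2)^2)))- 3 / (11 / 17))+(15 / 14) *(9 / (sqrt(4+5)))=-13003 / 2730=-4.76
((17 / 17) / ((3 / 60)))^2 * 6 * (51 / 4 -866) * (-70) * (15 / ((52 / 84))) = 45153990000 / 13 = 3473383846.15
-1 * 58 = -58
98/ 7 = 14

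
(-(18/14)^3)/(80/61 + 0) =-44469/27440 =-1.62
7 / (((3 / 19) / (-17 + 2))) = -665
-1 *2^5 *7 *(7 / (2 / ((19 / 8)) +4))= -7448 / 23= -323.83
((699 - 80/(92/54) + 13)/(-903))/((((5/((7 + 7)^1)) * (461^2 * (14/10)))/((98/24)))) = -53536/1891649421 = -0.00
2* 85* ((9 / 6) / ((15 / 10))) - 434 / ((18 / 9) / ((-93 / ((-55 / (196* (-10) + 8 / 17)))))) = 672428422 / 935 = 719174.78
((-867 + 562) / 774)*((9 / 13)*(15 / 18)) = -1525 / 6708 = -0.23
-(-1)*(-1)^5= -1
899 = 899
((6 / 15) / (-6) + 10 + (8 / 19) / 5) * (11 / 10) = 6281 / 570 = 11.02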